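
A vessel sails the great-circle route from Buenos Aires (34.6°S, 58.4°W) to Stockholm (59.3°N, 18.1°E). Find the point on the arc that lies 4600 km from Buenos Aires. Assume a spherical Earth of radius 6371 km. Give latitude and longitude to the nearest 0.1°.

≈ 1.8°N, 37.5°W

Convert each endpoint to a unit vector on the sphere (x = cos φ cos λ, y = cos φ sin λ, z = sin φ).
The central angle between the endpoints is δ = arccos(p₁·p₂) ≈ 1.972 rad (113.0°). The total great-circle distance is δ·R ≈ 1.972 × 6371 ≈ 12561 km, so the target fraction is f = 4600/12561 ≈ 0.366.
Interpolate at f ≈ 0.366 with slerp weights a = sin((1−f)δ)/sin δ ≈ 1.031, b = sin(fδ)/sin δ ≈ 0.718.
p = a·p₁ + b·p₂ ≈ (0.793, -0.609, 0.032); φ = arcsin(p_z) ≈ 1.83°, λ = atan2(p_y, p_x) ≈ -37.51°.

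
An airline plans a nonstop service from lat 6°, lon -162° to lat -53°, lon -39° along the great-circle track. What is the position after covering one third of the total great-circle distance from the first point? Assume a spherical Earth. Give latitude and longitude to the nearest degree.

≈ lat -25°, lon -140°

Write both endpoints as unit vectors p₁, p₂ with components (cos φ cos λ, cos φ sin λ, sin φ).
The central angle between the endpoints is δ = arccos(p₁·p₂) ≈ 1.993 rad (114.2°).
Interpolate at f = 1/3 with slerp weights a = sin((1−f)δ)/sin δ ≈ 1.064, b = sin(fδ)/sin δ ≈ 0.676.
p = a·p₁ + b·p₂ ≈ (-0.690, -0.583, -0.428); φ = arcsin(p_z) ≈ -25.37°, λ = atan2(p_y, p_x) ≈ -139.83°.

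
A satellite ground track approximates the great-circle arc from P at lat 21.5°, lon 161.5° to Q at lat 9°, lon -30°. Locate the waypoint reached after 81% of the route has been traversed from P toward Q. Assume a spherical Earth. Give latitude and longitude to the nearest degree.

The haversine formula gives a central angle δ ≈ 2.574 rad (147.5°) between the endpoints.
Interpolate at f = 0.81 with slerp weights a = sin((1−f)δ)/sin δ ≈ 0.874, b = sin(fδ)/sin δ ≈ 1.620.
p = a·p₁ + b·p₂ ≈ (0.614, -0.542, 0.574); φ = arcsin(p_z) ≈ 35.00°, λ = atan2(p_y, p_x) ≈ -41.41°.

≈ lat 35°, lon -41°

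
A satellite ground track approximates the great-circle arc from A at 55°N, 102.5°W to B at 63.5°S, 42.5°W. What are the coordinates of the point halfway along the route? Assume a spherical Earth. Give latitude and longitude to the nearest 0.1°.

Write both endpoints as unit vectors p₁, p₂ with components (cos φ cos λ, cos φ sin λ, sin φ).
The central angle between the endpoints is δ = arccos(p₁·p₂) ≈ 2.221 rad (127.2°).
Interpolate at f = 1/2 with slerp weights a = sin((1−f)δ)/sin δ ≈ 1.125, b = sin(fδ)/sin δ ≈ 1.125.
p = a·p₁ + b·p₂ ≈ (0.230, -0.969, -0.085); φ = arcsin(p_z) ≈ -4.89°, λ = atan2(p_y, p_x) ≈ -76.62°.

≈ 4.9°S, 76.6°W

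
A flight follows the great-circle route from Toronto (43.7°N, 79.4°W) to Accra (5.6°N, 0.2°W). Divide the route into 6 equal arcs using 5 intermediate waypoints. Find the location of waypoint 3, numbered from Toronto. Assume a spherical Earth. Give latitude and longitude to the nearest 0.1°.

Write both endpoints as unit vectors p₁, p₂ with components (cos φ cos λ, cos φ sin λ, sin φ).
The central angle between the endpoints is δ = arccos(p₁·p₂) ≈ 1.367 rad (78.3°).
Interpolate at f = 3/6 with slerp weights a = sin((1−f)δ)/sin δ ≈ 0.645, b = sin(fδ)/sin δ ≈ 0.645.
p = a·p₁ + b·p₂ ≈ (0.728, -0.461, 0.508); φ = arcsin(p_z) ≈ 30.56°, λ = atan2(p_y, p_x) ≈ -32.33°.

≈ (30.6°N, 32.3°W)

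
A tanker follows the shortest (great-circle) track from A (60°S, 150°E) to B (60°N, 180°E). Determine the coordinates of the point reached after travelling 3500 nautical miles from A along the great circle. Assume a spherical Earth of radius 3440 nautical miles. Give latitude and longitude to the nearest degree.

Convert each endpoint to a unit vector on the sphere (x = cos φ cos λ, y = cos φ sin λ, z = sin φ).
The central angle between the endpoints is δ = arccos(p₁·p₂) ≈ 2.134 rad (122.2°). The total great-circle distance is δ·R ≈ 2.134 × 3440 ≈ 7339 nmi, so the target fraction is f = 3500/7339 ≈ 0.477.
Interpolate at f ≈ 0.477 with slerp weights a = sin((1−f)δ)/sin δ ≈ 1.062, b = sin(fδ)/sin δ ≈ 1.006.
p = a·p₁ + b·p₂ ≈ (-0.963, 0.266, -0.049); φ = arcsin(p_z) ≈ -2.79°, λ = atan2(p_y, p_x) ≈ 164.58°.

≈ (3°S, 165°E)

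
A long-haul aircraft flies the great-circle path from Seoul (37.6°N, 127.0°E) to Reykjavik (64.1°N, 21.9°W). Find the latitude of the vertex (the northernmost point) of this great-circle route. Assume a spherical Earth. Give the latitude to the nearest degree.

≈ 79°N

The great circle lies in the plane with unit normal n̂ = (p₁ × p₂)/|p₁ × p₂|.
Here n̂_z ≈ -0.185; the vertex latitude is φ_max = arccos|n̂_z| ≈ 79.4°.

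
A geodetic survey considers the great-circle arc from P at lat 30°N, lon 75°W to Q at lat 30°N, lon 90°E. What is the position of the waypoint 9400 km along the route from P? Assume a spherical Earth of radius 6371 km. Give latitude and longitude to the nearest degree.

≈ lat 62°N, lon 73°E

Convert each endpoint to a unit vector on the sphere (x = cos φ cos λ, y = cos φ sin λ, z = sin φ).
The central angle between the endpoints is δ = arccos(p₁·p₂) ≈ 2.065 rad (118.3°). The total great-circle distance is δ·R ≈ 2.065 × 6371 ≈ 13157 km, so the target fraction is f = 9400/13157 ≈ 0.714.
Interpolate at f ≈ 0.714 with slerp weights a = sin((1−f)δ)/sin δ ≈ 0.632, b = sin(fδ)/sin δ ≈ 1.131.
p = a·p₁ + b·p₂ ≈ (0.142, 0.451, 0.881); φ = arcsin(p_z) ≈ 61.80°, λ = atan2(p_y, p_x) ≈ 72.56°.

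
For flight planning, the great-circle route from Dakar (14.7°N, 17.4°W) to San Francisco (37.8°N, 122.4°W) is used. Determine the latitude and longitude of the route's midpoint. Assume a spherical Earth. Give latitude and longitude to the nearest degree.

≈ 39°N, 62°W

Convert each endpoint to a unit vector on the sphere (x = cos φ cos λ, y = cos φ sin λ, z = sin φ).
The central angle between the endpoints is δ = arccos(p₁·p₂) ≈ 1.613 rad (92.4°).
Interpolate at f = 1/2 with slerp weights a = sin((1−f)δ)/sin δ ≈ 0.723, b = sin(fδ)/sin δ ≈ 0.723.
p = a·p₁ + b·p₂ ≈ (0.361, -0.691, 0.626); φ = arcsin(p_z) ≈ 38.77°, λ = atan2(p_y, p_x) ≈ -62.42°.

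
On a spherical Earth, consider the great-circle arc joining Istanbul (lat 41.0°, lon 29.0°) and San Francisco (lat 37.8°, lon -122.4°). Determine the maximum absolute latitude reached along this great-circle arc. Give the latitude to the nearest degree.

The great circle lies in the plane with unit normal n̂ = (p₁ × p₂)/|p₁ × p₂|.
Here n̂_z ≈ -0.288; the vertex latitude is φ_max = arccos|n̂_z| ≈ 73.3°.

≈ 73°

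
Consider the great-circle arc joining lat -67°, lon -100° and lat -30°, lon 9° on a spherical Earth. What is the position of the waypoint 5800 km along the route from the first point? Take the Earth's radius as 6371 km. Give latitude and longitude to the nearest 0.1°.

Write both endpoints as unit vectors p₁, p₂ with components (cos φ cos λ, cos φ sin λ, sin φ).
The central angle between the endpoints is δ = arccos(p₁·p₂) ≈ 1.213 rad (69.5°). The total great-circle distance is δ·R ≈ 1.213 × 6371 ≈ 7729 km, so the target fraction is f = 5800/7729 ≈ 0.750.
Interpolate at f ≈ 0.750 with slerp weights a = sin((1−f)δ)/sin δ ≈ 0.318, b = sin(fδ)/sin δ ≈ 0.843.
p = a·p₁ + b·p₂ ≈ (0.700, -0.008, -0.715); φ = arcsin(p_z) ≈ -45.61°, λ = atan2(p_y, p_x) ≈ -0.68°.

≈ lat -45.6°, lon -0.7°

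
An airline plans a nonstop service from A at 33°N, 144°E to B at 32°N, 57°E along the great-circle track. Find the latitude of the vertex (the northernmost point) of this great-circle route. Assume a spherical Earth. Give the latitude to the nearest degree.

The great circle lies in the plane with unit normal n̂ = (p₁ × p₂)/|p₁ × p₂|.
Here n̂_z ≈ -0.751; the vertex latitude is φ_max = arccos|n̂_z| ≈ 41.3°.

≈ 41°N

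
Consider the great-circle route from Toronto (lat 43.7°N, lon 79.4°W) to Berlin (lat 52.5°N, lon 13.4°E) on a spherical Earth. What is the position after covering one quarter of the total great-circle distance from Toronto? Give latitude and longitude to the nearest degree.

≈ lat 53°N, lon 62°W

Convert each endpoint to a unit vector on the sphere (x = cos φ cos λ, y = cos φ sin λ, z = sin φ).
The central angle between the endpoints is δ = arccos(p₁·p₂) ≈ 1.016 rad (58.2°).
Interpolate at f = 1/4 with slerp weights a = sin((1−f)δ)/sin δ ≈ 0.812, b = sin(fδ)/sin δ ≈ 0.296.
p = a·p₁ + b·p₂ ≈ (0.283, -0.535, 0.796); φ = arcsin(p_z) ≈ 52.72°, λ = atan2(p_y, p_x) ≈ -62.14°.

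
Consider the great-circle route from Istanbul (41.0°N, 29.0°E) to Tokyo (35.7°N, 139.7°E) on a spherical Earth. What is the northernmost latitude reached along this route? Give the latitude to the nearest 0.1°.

≈ 54.5°N

The great circle lies in the plane with unit normal n̂ = (p₁ × p₂)/|p₁ × p₂|.
Here n̂_z ≈ +0.581; the vertex latitude is φ_max = arccos|n̂_z| ≈ 54.5°.
Check via Clairaut: cos φ_max = |cos φ₁| · sin C = cos(41.0°)·sin(50.4°) ≈ 0.581, again giving ≈ 54.5°.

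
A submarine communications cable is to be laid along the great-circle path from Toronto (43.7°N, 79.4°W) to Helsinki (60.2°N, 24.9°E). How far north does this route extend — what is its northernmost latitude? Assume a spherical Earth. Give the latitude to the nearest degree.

The great circle lies in the plane with unit normal n̂ = (p₁ × p₂)/|p₁ × p₂|.
Here n̂_z ≈ +0.405; the vertex latitude is φ_max = arccos|n̂_z| ≈ 66.1°.
Check via Clairaut: cos φ_max = |cos φ₁| · sin C = cos(43.7°)·sin(34.1°) ≈ 0.405, again giving ≈ 66.1°.

≈ 66°N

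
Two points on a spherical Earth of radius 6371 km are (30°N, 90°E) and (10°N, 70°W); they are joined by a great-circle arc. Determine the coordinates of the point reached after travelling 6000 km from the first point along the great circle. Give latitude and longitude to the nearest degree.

Convert each endpoint to a unit vector on the sphere (x = cos φ cos λ, y = cos φ sin λ, z = sin φ).
The central angle between the endpoints is δ = arccos(p₁·p₂) ≈ 2.367 rad (135.6°). The total great-circle distance is δ·R ≈ 2.367 × 6371 ≈ 15079 km, so the target fraction is f = 6000/15079 ≈ 0.398.
Interpolate at f ≈ 0.398 with slerp weights a = sin((1−f)δ)/sin δ ≈ 1.414, b = sin(fδ)/sin δ ≈ 1.156.
p = a·p₁ + b·p₂ ≈ (0.389, 0.155, 0.908); φ = arcsin(p_z) ≈ 65.22°, λ = atan2(p_y, p_x) ≈ 21.73°.

≈ (65°N, 22°E)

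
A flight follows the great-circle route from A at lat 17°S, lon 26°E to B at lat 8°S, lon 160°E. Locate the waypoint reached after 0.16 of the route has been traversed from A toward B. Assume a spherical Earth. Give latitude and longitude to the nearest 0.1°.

≈ lat 24.6°S, lon 46.4°E

Write both endpoints as unit vectors p₁, p₂ with components (cos φ cos λ, cos φ sin λ, sin φ).
The central angle between the endpoints is δ = arccos(p₁·p₂) ≈ 2.236 rad (128.1°).
Interpolate at f = 0.16 with slerp weights a = sin((1−f)δ)/sin δ ≈ 1.211, b = sin(fδ)/sin δ ≈ 0.445.
p = a·p₁ + b·p₂ ≈ (0.627, 0.659, -0.416); φ = arcsin(p_z) ≈ -24.59°, λ = atan2(p_y, p_x) ≈ 46.40°.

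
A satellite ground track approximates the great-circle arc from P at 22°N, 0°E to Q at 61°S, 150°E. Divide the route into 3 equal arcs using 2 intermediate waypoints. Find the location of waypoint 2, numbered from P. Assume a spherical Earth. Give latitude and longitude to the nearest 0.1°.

≈ 60.8°S, 45.4°E

From cos δ = sin φ₁ sin φ₂ + cos φ₁ cos φ₂ cos Δλ, the central angle is δ ≈ 2.370 rad (135.8°).
Interpolate at f = 2/3 with slerp weights a = sin((1−f)δ)/sin δ ≈ 1.019, b = sin(fδ)/sin δ ≈ 1.434.
p = a·p₁ + b·p₂ ≈ (0.343, 0.348, -0.873); φ = arcsin(p_z) ≈ -60.78°, λ = atan2(p_y, p_x) ≈ 45.42°.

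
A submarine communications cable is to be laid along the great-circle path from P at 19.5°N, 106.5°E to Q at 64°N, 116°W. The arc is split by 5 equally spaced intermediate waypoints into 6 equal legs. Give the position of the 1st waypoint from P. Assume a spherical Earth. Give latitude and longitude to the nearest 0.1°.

≈ 33.8°N, 111.8°E

From cos δ = sin φ₁ sin φ₂ + cos φ₁ cos φ₂ cos Δλ, the central angle is δ ≈ 1.575 rad (90.3°).
Interpolate at f = 1/6 with slerp weights a = sin((1−f)δ)/sin δ ≈ 0.967, b = sin(fδ)/sin δ ≈ 0.260.
p = a·p₁ + b·p₂ ≈ (-0.309, 0.772, 0.556); φ = arcsin(p_z) ≈ 33.78°, λ = atan2(p_y, p_x) ≈ 111.81°.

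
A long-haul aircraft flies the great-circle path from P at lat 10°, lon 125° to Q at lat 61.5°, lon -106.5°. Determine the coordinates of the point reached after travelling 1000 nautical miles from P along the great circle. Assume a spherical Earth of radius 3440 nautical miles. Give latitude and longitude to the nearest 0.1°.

≈ lat 25.3°, lon 131.9°

Convert each endpoint to a unit vector on the sphere (x = cos φ cos λ, y = cos φ sin λ, z = sin φ).
The central angle between the endpoints is δ = arccos(p₁·p₂) ≈ 1.711 rad (98.0°). The total great-circle distance is δ·R ≈ 1.711 × 3440 ≈ 5886 nmi, so the target fraction is f = 1000/5886 ≈ 0.170.
Interpolate at f ≈ 0.170 with slerp weights a = sin((1−f)δ)/sin δ ≈ 0.999, b = sin(fδ)/sin δ ≈ 0.289.
p = a·p₁ + b·p₂ ≈ (-0.603, 0.673, 0.428); φ = arcsin(p_z) ≈ 25.33°, λ = atan2(p_y, p_x) ≈ 131.87°.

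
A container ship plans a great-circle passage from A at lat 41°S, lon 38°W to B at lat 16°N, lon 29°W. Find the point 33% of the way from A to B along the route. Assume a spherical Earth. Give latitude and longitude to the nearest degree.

The haversine formula gives a central angle δ ≈ 1.005 rad (57.6°) between the endpoints.
Interpolate at f = 0.33 with slerp weights a = sin((1−f)δ)/sin δ ≈ 0.739, b = sin(fδ)/sin δ ≈ 0.386.
p = a·p₁ + b·p₂ ≈ (0.764, -0.523, -0.378); φ = arcsin(p_z) ≈ -22.23°, λ = atan2(p_y, p_x) ≈ -34.41°.

≈ lat 22°S, lon 34°W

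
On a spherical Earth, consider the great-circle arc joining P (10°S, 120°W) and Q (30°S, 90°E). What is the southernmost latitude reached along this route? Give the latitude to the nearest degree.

≈ 56°S

The great circle lies in the plane with unit normal n̂ = (p₁ × p₂)/|p₁ × p₂|.
Here n̂_z ≈ -0.562; the vertex latitude is φ_max = arccos|n̂_z| ≈ 55.8°.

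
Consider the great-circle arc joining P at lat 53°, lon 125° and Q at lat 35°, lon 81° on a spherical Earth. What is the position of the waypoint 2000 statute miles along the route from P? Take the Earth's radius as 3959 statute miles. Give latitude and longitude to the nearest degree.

The haversine formula gives a central angle δ ≈ 0.622 rad (35.6°) between the endpoints. The total great-circle distance is δ·R ≈ 0.622 × 3959 ≈ 2463 mi, so the target fraction is f = 2000/2463 ≈ 0.812.
Interpolate at f ≈ 0.812 with slerp weights a = sin((1−f)δ)/sin δ ≈ 0.200, b = sin(fδ)/sin δ ≈ 0.831.
p = a·p₁ + b·p₂ ≈ (0.037, 0.771, 0.636); φ = arcsin(p_z) ≈ 39.51°, λ = atan2(p_y, p_x) ≈ 87.22°.

≈ lat 40°, lon 87°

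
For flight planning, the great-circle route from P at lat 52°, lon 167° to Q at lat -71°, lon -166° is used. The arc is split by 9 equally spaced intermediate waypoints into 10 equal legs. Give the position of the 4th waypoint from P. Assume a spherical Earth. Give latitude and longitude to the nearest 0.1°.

≈ lat 2.6°, lon 174.9°

Write both endpoints as unit vectors p₁, p₂ with components (cos φ cos λ, cos φ sin λ, sin φ).
The central angle between the endpoints is δ = arccos(p₁·p₂) ≈ 2.173 rad (124.5°).
Interpolate at f = 4/10 with slerp weights a = sin((1−f)δ)/sin δ ≈ 1.170, b = sin(fδ)/sin δ ≈ 0.927.
p = a·p₁ + b·p₂ ≈ (-0.995, 0.089, 0.046); φ = arcsin(p_z) ≈ 2.64°, λ = atan2(p_y, p_x) ≈ 174.88°.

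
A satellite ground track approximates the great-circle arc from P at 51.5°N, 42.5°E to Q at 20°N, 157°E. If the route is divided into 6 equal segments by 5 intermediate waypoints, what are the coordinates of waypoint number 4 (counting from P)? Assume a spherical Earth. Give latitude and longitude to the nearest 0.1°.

≈ 42.8°N, 134.6°E

From cos δ = sin φ₁ sin φ₂ + cos φ₁ cos φ₂ cos Δλ, the central angle is δ ≈ 1.546 rad (88.6°).
Interpolate at f = 4/6 with slerp weights a = sin((1−f)δ)/sin δ ≈ 0.493, b = sin(fδ)/sin δ ≈ 0.858.
p = a·p₁ + b·p₂ ≈ (-0.516, 0.522, 0.679); φ = arcsin(p_z) ≈ 42.78°, λ = atan2(p_y, p_x) ≈ 134.64°.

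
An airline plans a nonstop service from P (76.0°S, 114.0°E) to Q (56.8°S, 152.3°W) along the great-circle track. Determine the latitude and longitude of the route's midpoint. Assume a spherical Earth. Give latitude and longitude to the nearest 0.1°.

≈ (72.1°S, 176.7°W)

Convert each endpoint to a unit vector on the sphere (x = cos φ cos λ, y = cos φ sin λ, z = sin φ).
The central angle between the endpoints is δ = arccos(p₁·p₂) ≈ 0.638 rad (36.5°).
Interpolate at f = 1/2 with slerp weights a = sin((1−f)δ)/sin δ ≈ 0.527, b = sin(fδ)/sin δ ≈ 0.527.
p = a·p₁ + b·p₂ ≈ (-0.307, -0.018, -0.952); φ = arcsin(p_z) ≈ -72.09°, λ = atan2(p_y, p_x) ≈ -176.71°.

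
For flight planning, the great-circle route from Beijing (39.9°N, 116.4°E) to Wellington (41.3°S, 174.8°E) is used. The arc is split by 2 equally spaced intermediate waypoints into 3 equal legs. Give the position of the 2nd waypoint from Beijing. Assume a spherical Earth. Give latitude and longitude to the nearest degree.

Convert each endpoint to a unit vector on the sphere (x = cos φ cos λ, y = cos φ sin λ, z = sin φ).
The central angle between the endpoints is δ = arccos(p₁·p₂) ≈ 1.692 rad (97.0°).
Interpolate at f = 2/3 with slerp weights a = sin((1−f)δ)/sin δ ≈ 0.539, b = sin(fδ)/sin δ ≈ 0.910.
p = a·p₁ + b·p₂ ≈ (-0.865, 0.432, -0.255); φ = arcsin(p_z) ≈ -14.79°, λ = atan2(p_y, p_x) ≈ 153.45°.

≈ (15°S, 153°E)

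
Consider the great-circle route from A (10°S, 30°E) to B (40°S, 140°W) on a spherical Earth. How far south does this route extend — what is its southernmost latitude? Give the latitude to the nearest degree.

≈ 80°S

The great circle lies in the plane with unit normal n̂ = (p₁ × p₂)/|p₁ × p₂|.
Here n̂_z ≈ -0.169; the vertex latitude is φ_max = arccos|n̂_z| ≈ 80.3°.
Check via Clairaut: cos φ_max = |cos φ₁| · sin C = cos(10.0°)·sin(170.1°) ≈ 0.169, again giving ≈ 80.3°.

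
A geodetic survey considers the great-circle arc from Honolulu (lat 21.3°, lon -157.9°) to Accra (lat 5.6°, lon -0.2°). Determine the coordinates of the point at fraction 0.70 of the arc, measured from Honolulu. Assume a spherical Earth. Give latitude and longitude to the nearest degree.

≈ lat 37°, lon -33°

Convert each endpoint to a unit vector on the sphere (x = cos φ cos λ, y = cos φ sin λ, z = sin φ).
The central angle between the endpoints is δ = arccos(p₁·p₂) ≈ 2.536 rad (145.3°).
Interpolate at f = 0.70 with slerp weights a = sin((1−f)δ)/sin δ ≈ 1.212, b = sin(fδ)/sin δ ≈ 1.721.
p = a·p₁ + b·p₂ ≈ (0.667, -0.431, 0.608); φ = arcsin(p_z) ≈ 37.47°, λ = atan2(p_y, p_x) ≈ -32.88°.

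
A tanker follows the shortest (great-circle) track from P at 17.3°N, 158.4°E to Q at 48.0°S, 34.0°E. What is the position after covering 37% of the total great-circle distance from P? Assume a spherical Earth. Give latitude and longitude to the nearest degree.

Write both endpoints as unit vectors p₁, p₂ with components (cos φ cos λ, cos φ sin λ, sin φ).
The central angle between the endpoints is δ = arccos(p₁·p₂) ≈ 2.192 rad (125.6°).
Interpolate at f = 0.37 with slerp weights a = sin((1−f)δ)/sin δ ≈ 1.208, b = sin(fδ)/sin δ ≈ 0.891.
p = a·p₁ + b·p₂ ≈ (-0.577, 0.758, -0.303); φ = arcsin(p_z) ≈ -17.66°, λ = atan2(p_y, p_x) ≈ 127.30°.

≈ 18°S, 127°E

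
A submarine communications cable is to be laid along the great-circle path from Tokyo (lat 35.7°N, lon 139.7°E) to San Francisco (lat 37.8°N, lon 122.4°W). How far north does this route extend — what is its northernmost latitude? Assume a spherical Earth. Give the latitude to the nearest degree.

The great circle lies in the plane with unit normal n̂ = (p₁ × p₂)/|p₁ × p₂|.
Here n̂_z ≈ +0.660; the vertex latitude is φ_max = arccos|n̂_z| ≈ 48.7°.
Check via Clairaut: cos φ_max = |cos φ₁| · sin C = cos(35.7°)·sin(54.4°) ≈ 0.660, again giving ≈ 48.7°.

≈ 49°N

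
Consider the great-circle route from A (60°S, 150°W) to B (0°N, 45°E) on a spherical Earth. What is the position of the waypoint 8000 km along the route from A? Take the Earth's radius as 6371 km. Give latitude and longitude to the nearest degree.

≈ (46°S, 54°E)

From cos δ = sin φ₁ sin φ₂ + cos φ₁ cos φ₂ cos Δλ, the central angle is δ ≈ 2.075 rad (118.9°). The total great-circle distance is δ·R ≈ 2.075 × 6371 ≈ 13219 km, so the target fraction is f = 8000/13219 ≈ 0.605.
Interpolate at f ≈ 0.605 with slerp weights a = sin((1−f)δ)/sin δ ≈ 0.834, b = sin(fδ)/sin δ ≈ 1.086.
p = a·p₁ + b·p₂ ≈ (0.407, 0.559, -0.723); φ = arcsin(p_z) ≈ -46.26°, λ = atan2(p_y, p_x) ≈ 53.98°.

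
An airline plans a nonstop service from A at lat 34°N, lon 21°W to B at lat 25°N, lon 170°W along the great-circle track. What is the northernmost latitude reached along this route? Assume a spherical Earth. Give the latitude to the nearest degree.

≈ 65°N

The great circle lies in the plane with unit normal n̂ = (p₁ × p₂)/|p₁ × p₂|.
Here n̂_z ≈ -0.424; the vertex latitude is φ_max = arccos|n̂_z| ≈ 64.9°.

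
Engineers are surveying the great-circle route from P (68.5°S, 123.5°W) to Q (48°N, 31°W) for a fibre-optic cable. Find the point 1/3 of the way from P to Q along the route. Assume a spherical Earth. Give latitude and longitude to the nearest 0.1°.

≈ (34.8°S, 69.8°W)

Convert each endpoint to a unit vector on the sphere (x = cos φ cos λ, y = cos φ sin λ, z = sin φ).
The central angle between the endpoints is δ = arccos(p₁·p₂) ≈ 2.349 rad (134.6°).
Interpolate at f = 1/3 with slerp weights a = sin((1−f)δ)/sin δ ≈ 1.404, b = sin(fδ)/sin δ ≈ 0.991.
p = a·p₁ + b·p₂ ≈ (0.284, -0.771, -0.570); φ = arcsin(p_z) ≈ -34.78°, λ = atan2(p_y, p_x) ≈ -69.76°.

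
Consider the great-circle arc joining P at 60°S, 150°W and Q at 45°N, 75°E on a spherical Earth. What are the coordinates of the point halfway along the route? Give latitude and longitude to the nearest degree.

≈ 18°S, 120°E

Convert each endpoint to a unit vector on the sphere (x = cos φ cos λ, y = cos φ sin λ, z = sin φ).
The central angle between the endpoints is δ = arccos(p₁·p₂) ≈ 2.611 rad (149.6°).
Interpolate at f = 1/2 with slerp weights a = sin((1−f)δ)/sin δ ≈ 1.906, b = sin(fδ)/sin δ ≈ 1.906.
p = a·p₁ + b·p₂ ≈ (-0.477, 0.825, -0.303); φ = arcsin(p_z) ≈ -17.63°, λ = atan2(p_y, p_x) ≈ 120.00°.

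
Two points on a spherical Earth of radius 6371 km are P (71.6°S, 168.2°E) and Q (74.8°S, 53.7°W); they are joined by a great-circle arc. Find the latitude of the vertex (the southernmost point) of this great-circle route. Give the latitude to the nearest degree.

The great circle lies in the plane with unit normal n̂ = (p₁ × p₂)/|p₁ × p₂|.
Here n̂_z ≈ +0.106; the vertex latitude is φ_max = arccos|n̂_z| ≈ 83.9°.
Check via Clairaut: cos φ_max = |cos φ₁| · sin C = cos(71.6°)·sin(160.3°) ≈ 0.106, again giving ≈ 83.9°.

≈ 84°S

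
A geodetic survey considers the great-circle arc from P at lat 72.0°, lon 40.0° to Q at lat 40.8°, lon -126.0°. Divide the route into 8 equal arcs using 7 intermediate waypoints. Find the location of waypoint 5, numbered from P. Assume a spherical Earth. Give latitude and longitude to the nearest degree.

≈ lat 66°, lon -121°

Convert each endpoint to a unit vector on the sphere (x = cos φ cos λ, y = cos φ sin λ, z = sin φ).
The central angle between the endpoints is δ = arccos(p₁·p₂) ≈ 1.165 rad (66.8°).
Interpolate at f = 5/8 with slerp weights a = sin((1−f)δ)/sin δ ≈ 0.461, b = sin(fδ)/sin δ ≈ 0.724.
p = a·p₁ + b·p₂ ≈ (-0.213, -0.352, 0.911); φ = arcsin(p_z) ≈ 65.69°, λ = atan2(p_y, p_x) ≈ -121.20°.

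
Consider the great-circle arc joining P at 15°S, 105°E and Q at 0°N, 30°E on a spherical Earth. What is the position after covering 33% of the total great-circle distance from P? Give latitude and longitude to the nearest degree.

≈ 12°S, 80°E

Convert each endpoint to a unit vector on the sphere (x = cos φ cos λ, y = cos φ sin λ, z = sin φ).
The central angle between the endpoints is δ = arccos(p₁·p₂) ≈ 1.318 rad (75.5°).
Interpolate at f = 0.33 with slerp weights a = sin((1−f)δ)/sin δ ≈ 0.798, b = sin(fδ)/sin δ ≈ 0.435.
p = a·p₁ + b·p₂ ≈ (0.177, 0.962, -0.207); φ = arcsin(p_z) ≈ -11.92°, λ = atan2(p_y, p_x) ≈ 79.55°.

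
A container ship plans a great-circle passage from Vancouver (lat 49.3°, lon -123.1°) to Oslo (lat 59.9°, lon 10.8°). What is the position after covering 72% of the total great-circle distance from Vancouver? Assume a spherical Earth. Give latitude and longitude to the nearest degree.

≈ lat 73°, lon -22°

Write both endpoints as unit vectors p₁, p₂ with components (cos φ cos λ, cos φ sin λ, sin φ).
The central angle between the endpoints is δ = arccos(p₁·p₂) ≈ 1.127 rad (64.6°).
Interpolate at f = 0.72 with slerp weights a = sin((1−f)δ)/sin δ ≈ 0.344, b = sin(fδ)/sin δ ≈ 0.803.
p = a·p₁ + b·p₂ ≈ (0.273, -0.112, 0.955); φ = arcsin(p_z) ≈ 72.82°, λ = atan2(p_y, p_x) ≈ -22.34°.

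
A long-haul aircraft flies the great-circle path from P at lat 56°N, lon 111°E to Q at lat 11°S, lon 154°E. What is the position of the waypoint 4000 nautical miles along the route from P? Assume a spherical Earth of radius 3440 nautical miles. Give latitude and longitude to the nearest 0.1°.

≈ lat 2.4°S, lon 150.4°E

Write both endpoints as unit vectors p₁, p₂ with components (cos φ cos λ, cos φ sin λ, sin φ).
The central angle between the endpoints is δ = arccos(p₁·p₂) ≈ 1.325 rad (75.9°). The total great-circle distance is δ·R ≈ 1.325 × 3440 ≈ 4558 nmi, so the target fraction is f = 4000/4558 ≈ 0.878.
Interpolate at f ≈ 0.878 with slerp weights a = sin((1−f)δ)/sin δ ≈ 0.167, b = sin(fδ)/sin δ ≈ 0.946.
p = a·p₁ + b·p₂ ≈ (-0.868, 0.494, -0.042); φ = arcsin(p_z) ≈ -2.43°, λ = atan2(p_y, p_x) ≈ 150.35°.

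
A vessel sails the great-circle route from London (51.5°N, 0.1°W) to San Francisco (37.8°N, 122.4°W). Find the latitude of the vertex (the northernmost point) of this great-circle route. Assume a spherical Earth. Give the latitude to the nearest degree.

The great circle lies in the plane with unit normal n̂ = (p₁ × p₂)/|p₁ × p₂|.
Here n̂_z ≈ -0.426; the vertex latitude is φ_max = arccos|n̂_z| ≈ 64.8°.
Check via Clairaut: cos φ_max = |cos φ₁| · sin C = cos(51.5°)·sin(43.2°) ≈ 0.426, again giving ≈ 64.8°.

≈ 65°N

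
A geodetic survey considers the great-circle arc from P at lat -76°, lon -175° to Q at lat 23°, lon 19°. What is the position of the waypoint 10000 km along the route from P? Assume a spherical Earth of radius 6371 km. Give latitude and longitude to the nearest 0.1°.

≈ lat -13.5°, lon 21.6°

Write both endpoints as unit vectors p₁, p₂ with components (cos φ cos λ, cos φ sin λ, sin φ).
The central angle between the endpoints is δ = arccos(p₁·p₂) ≈ 2.208 rad (126.5°). The total great-circle distance is δ·R ≈ 2.208 × 6371 ≈ 14069 km, so the target fraction is f = 10000/14069 ≈ 0.711.
Interpolate at f ≈ 0.711 with slerp weights a = sin((1−f)δ)/sin δ ≈ 0.742, b = sin(fδ)/sin δ ≈ 1.244.
p = a·p₁ + b·p₂ ≈ (0.904, 0.357, -0.234); φ = arcsin(p_z) ≈ -13.51°, λ = atan2(p_y, p_x) ≈ 21.56°.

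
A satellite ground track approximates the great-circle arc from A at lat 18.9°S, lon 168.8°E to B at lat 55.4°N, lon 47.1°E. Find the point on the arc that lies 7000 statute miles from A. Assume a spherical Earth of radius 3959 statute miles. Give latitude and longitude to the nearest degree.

Write both endpoints as unit vectors p₁, p₂ with components (cos φ cos λ, cos φ sin λ, sin φ).
The central angle between the endpoints is δ = arccos(p₁·p₂) ≈ 2.152 rad (123.3°). The total great-circle distance is δ·R ≈ 2.152 × 3959 ≈ 8519 mi, so the target fraction is f = 7000/8519 ≈ 0.822.
Interpolate at f ≈ 0.822 with slerp weights a = sin((1−f)δ)/sin δ ≈ 0.448, b = sin(fδ)/sin δ ≈ 1.173.
p = a·p₁ + b·p₂ ≈ (0.038, 0.570, 0.821); φ = arcsin(p_z) ≈ 55.14°, λ = atan2(p_y, p_x) ≈ 86.21°.

≈ lat 55°N, lon 86°E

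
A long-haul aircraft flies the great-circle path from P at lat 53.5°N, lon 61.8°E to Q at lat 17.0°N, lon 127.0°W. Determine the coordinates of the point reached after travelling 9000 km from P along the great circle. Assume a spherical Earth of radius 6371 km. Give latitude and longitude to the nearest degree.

Write both endpoints as unit vectors p₁, p₂ with components (cos φ cos λ, cos φ sin λ, sin φ).
The central angle between the endpoints is δ = arccos(p₁·p₂) ≈ 1.904 rad (109.1°). The total great-circle distance is δ·R ≈ 1.904 × 6371 ≈ 12131 km, so the target fraction is f = 9000/12131 ≈ 0.742.
Interpolate at f ≈ 0.742 with slerp weights a = sin((1−f)δ)/sin δ ≈ 0.499, b = sin(fδ)/sin δ ≈ 1.045.
p = a·p₁ + b·p₂ ≈ (-0.461, -0.536, 0.707); φ = arcsin(p_z) ≈ 44.98°, λ = atan2(p_y, p_x) ≈ -130.68°.

≈ lat 45°N, lon 131°W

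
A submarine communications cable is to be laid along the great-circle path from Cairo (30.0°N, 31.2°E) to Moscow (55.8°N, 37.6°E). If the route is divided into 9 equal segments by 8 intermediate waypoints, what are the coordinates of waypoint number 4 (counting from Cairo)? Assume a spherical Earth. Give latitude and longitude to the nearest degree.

≈ 42°N, 33°E

From cos δ = sin φ₁ sin φ₂ + cos φ₁ cos φ₂ cos Δλ, the central angle is δ ≈ 0.457 rad (26.2°).
Interpolate at f = 4/9 with slerp weights a = sin((1−f)δ)/sin δ ≈ 0.569, b = sin(fδ)/sin δ ≈ 0.457.
p = a·p₁ + b·p₂ ≈ (0.625, 0.412, 0.663); φ = arcsin(p_z) ≈ 41.51°, λ = atan2(p_y, p_x) ≈ 33.39°.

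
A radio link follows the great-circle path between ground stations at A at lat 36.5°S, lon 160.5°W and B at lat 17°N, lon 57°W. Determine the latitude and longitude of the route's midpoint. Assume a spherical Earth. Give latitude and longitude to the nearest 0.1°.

≈ lat 15.4°S, lon 102.5°W

Convert each endpoint to a unit vector on the sphere (x = cos φ cos λ, y = cos φ sin λ, z = sin φ).
The central angle between the endpoints is δ = arccos(p₁·p₂) ≈ 1.932 rad (110.7°).
Interpolate at f = 1/2 with slerp weights a = sin((1−f)δ)/sin δ ≈ 0.879, b = sin(fδ)/sin δ ≈ 0.879.
p = a·p₁ + b·p₂ ≈ (-0.208, -0.941, -0.266); φ = arcsin(p_z) ≈ -15.42°, λ = atan2(p_y, p_x) ≈ -102.48°.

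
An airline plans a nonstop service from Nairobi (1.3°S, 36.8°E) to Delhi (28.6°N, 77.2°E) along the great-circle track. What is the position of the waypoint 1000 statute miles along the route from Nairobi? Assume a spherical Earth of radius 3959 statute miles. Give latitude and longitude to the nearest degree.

Convert each endpoint to a unit vector on the sphere (x = cos φ cos λ, y = cos φ sin λ, z = sin φ).
The central angle between the endpoints is δ = arccos(p₁·p₂) ≈ 0.853 rad (48.9°). The total great-circle distance is δ·R ≈ 0.853 × 3959 ≈ 3378 mi, so the target fraction is f = 1000/3378 ≈ 0.296.
Interpolate at f ≈ 0.296 with slerp weights a = sin((1−f)δ)/sin δ ≈ 0.750, b = sin(fδ)/sin δ ≈ 0.332.
p = a·p₁ + b·p₂ ≈ (0.665, 0.733, 0.142); φ = arcsin(p_z) ≈ 8.15°, λ = atan2(p_y, p_x) ≈ 47.79°.

≈ 8°N, 48°E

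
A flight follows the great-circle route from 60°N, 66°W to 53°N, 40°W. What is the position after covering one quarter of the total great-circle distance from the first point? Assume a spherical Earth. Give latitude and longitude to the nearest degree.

≈ 59°N, 59°W

The haversine formula gives a central angle δ ≈ 0.276 rad (15.8°) between the endpoints.
Interpolate at f = 1/4 with slerp weights a = sin((1−f)δ)/sin δ ≈ 0.754, b = sin(fδ)/sin δ ≈ 0.253.
p = a·p₁ + b·p₂ ≈ (0.270, -0.442, 0.855); φ = arcsin(p_z) ≈ 58.78°, λ = atan2(p_y, p_x) ≈ -58.60°.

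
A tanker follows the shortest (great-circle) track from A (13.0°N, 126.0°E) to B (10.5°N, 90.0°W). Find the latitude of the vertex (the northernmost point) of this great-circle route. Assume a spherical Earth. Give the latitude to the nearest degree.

The great circle lies in the plane with unit normal n̂ = (p₁ × p₂)/|p₁ × p₂|.
Here n̂_z ≈ +0.829; the vertex latitude is φ_max = arccos|n̂_z| ≈ 34.0°.
Check via Clairaut: cos φ_max = |cos φ₁| · sin C = cos(13.0°)·sin(58.3°) ≈ 0.829, again giving ≈ 34.0°.

≈ 34°N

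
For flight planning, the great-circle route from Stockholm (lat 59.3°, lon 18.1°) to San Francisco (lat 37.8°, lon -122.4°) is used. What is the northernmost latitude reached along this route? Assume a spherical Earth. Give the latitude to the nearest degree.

≈ 75°

The great circle lies in the plane with unit normal n̂ = (p₁ × p₂)/|p₁ × p₂|.
Here n̂_z ≈ -0.263; the vertex latitude is φ_max = arccos|n̂_z| ≈ 74.8°.
Check via Clairaut: cos φ_max = |cos φ₁| · sin C = cos(59.3°)·sin(31.0°) ≈ 0.263, again giving ≈ 74.8°.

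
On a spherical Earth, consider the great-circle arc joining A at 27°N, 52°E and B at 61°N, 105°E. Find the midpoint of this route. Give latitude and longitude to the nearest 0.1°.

≈ 46.9°N, 70.1°E

Write both endpoints as unit vectors p₁, p₂ with components (cos φ cos λ, cos φ sin λ, sin φ).
The central angle between the endpoints is δ = arccos(p₁·p₂) ≈ 0.854 rad (48.9°).
Interpolate at f = 1/2 with slerp weights a = sin((1−f)δ)/sin δ ≈ 0.549, b = sin(fδ)/sin δ ≈ 0.549.
p = a·p₁ + b·p₂ ≈ (0.232, 0.643, 0.730); φ = arcsin(p_z) ≈ 46.87°, λ = atan2(p_y, p_x) ≈ 70.13°.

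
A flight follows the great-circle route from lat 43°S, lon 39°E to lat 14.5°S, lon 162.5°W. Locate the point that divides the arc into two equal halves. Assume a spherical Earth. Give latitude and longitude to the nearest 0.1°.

Convert each endpoint to a unit vector on the sphere (x = cos φ cos λ, y = cos φ sin λ, z = sin φ).
The central angle between the endpoints is δ = arccos(p₁·p₂) ≈ 2.081 rad (119.2°).
Interpolate at f = 1/2 with slerp weights a = sin((1−f)δ)/sin δ ≈ 0.988, b = sin(fδ)/sin δ ≈ 0.988.
p = a·p₁ + b·p₂ ≈ (-0.351, 0.167, -0.921); φ = arcsin(p_z) ≈ -67.13°, λ = atan2(p_y, p_x) ≈ 154.52°.

≈ lat 67.1°S, lon 154.5°E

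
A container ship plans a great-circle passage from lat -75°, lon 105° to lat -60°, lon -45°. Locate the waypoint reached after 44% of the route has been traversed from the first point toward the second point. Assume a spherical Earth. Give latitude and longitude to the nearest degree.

≈ lat -83°, lon -8°

The haversine formula gives a central angle δ ≈ 0.761 rad (43.6°) between the endpoints.
Interpolate at f = 0.44 with slerp weights a = sin((1−f)δ)/sin δ ≈ 0.599, b = sin(fδ)/sin δ ≈ 0.476.
p = a·p₁ + b·p₂ ≈ (0.128, -0.019, -0.992); φ = arcsin(p_z) ≈ -82.55°, λ = atan2(p_y, p_x) ≈ -8.25°.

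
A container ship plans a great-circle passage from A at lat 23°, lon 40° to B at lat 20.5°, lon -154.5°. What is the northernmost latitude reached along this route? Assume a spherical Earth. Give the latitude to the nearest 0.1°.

The great circle lies in the plane with unit normal n̂ = (p₁ × p₂)/|p₁ × p₂|.
Here n̂_z ≈ +0.301; the vertex latitude is φ_max = arccos|n̂_z| ≈ 72.5°.
Check via Clairaut: cos φ_max = |cos φ₁| · sin C = cos(23.0°)·sin(19.1°) ≈ 0.301, again giving ≈ 72.5°.

≈ 72.5°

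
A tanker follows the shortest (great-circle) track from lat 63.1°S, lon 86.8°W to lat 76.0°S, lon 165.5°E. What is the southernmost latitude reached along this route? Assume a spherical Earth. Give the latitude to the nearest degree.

≈ 79°S

The great circle lies in the plane with unit normal n̂ = (p₁ × p₂)/|p₁ × p₂|.
Here n̂_z ≈ -0.188; the vertex latitude is φ_max = arccos|n̂_z| ≈ 79.2°.
Check via Clairaut: cos φ_max = |cos φ₁| · sin C = cos(63.1°)·sin(155.5°) ≈ 0.188, again giving ≈ 79.2°.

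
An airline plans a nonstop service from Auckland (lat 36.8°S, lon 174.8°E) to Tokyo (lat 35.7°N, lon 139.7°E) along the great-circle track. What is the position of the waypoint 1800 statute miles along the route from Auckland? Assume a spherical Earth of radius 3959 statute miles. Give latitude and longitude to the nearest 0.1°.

≈ lat 13.2°S, lon 162.4°E

Convert each endpoint to a unit vector on the sphere (x = cos φ cos λ, y = cos φ sin λ, z = sin φ).
The central angle between the endpoints is δ = arccos(p₁·p₂) ≈ 1.387 rad (79.5°). The total great-circle distance is δ·R ≈ 1.387 × 3959 ≈ 5492 mi, so the target fraction is f = 1800/5492 ≈ 0.328.
Interpolate at f ≈ 0.328 with slerp weights a = sin((1−f)δ)/sin δ ≈ 0.817, b = sin(fδ)/sin δ ≈ 0.447.
p = a·p₁ + b·p₂ ≈ (-0.928, 0.294, -0.229); φ = arcsin(p_z) ≈ -13.22°, λ = atan2(p_y, p_x) ≈ 162.43°.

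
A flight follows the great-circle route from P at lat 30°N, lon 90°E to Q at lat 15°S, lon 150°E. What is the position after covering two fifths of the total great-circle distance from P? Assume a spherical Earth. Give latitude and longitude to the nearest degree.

Convert each endpoint to a unit vector on the sphere (x = cos φ cos λ, y = cos φ sin λ, z = sin φ).
The central angle between the endpoints is δ = arccos(p₁·p₂) ≈ 1.278 rad (73.2°).
Interpolate at f = 2/5 with slerp weights a = sin((1−f)δ)/sin δ ≈ 0.725, b = sin(fδ)/sin δ ≈ 0.511.
p = a·p₁ + b·p₂ ≈ (-0.427, 0.874, 0.230); φ = arcsin(p_z) ≈ 13.30°, λ = atan2(p_y, p_x) ≈ 116.05°.

≈ lat 13°N, lon 116°E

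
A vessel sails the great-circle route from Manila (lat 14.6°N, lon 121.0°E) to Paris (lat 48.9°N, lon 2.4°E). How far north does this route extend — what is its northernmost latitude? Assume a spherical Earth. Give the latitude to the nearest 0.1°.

≈ 55.8°N

The great circle lies in the plane with unit normal n̂ = (p₁ × p₂)/|p₁ × p₂|.
Here n̂_z ≈ -0.562; the vertex latitude is φ_max = arccos|n̂_z| ≈ 55.8°.
Check via Clairaut: cos φ_max = |cos φ₁| · sin C = cos(14.6°)·sin(35.5°) ≈ 0.562, again giving ≈ 55.8°.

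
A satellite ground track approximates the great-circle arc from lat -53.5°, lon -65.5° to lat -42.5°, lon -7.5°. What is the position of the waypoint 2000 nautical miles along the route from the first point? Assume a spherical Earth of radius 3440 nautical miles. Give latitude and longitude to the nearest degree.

Convert each endpoint to a unit vector on the sphere (x = cos φ cos λ, y = cos φ sin λ, z = sin φ).
The central angle between the endpoints is δ = arccos(p₁·p₂) ≈ 0.683 rad (39.2°). The total great-circle distance is δ·R ≈ 0.683 × 3440 ≈ 2351 nmi, so the target fraction is f = 2000/2351 ≈ 0.851.
Interpolate at f ≈ 0.851 with slerp weights a = sin((1−f)δ)/sin δ ≈ 0.161, b = sin(fδ)/sin δ ≈ 0.870.
p = a·p₁ + b·p₂ ≈ (0.676, -0.171, -0.717); φ = arcsin(p_z) ≈ -45.82°, λ = atan2(p_y, p_x) ≈ -14.20°.

≈ lat -46°, lon -14°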